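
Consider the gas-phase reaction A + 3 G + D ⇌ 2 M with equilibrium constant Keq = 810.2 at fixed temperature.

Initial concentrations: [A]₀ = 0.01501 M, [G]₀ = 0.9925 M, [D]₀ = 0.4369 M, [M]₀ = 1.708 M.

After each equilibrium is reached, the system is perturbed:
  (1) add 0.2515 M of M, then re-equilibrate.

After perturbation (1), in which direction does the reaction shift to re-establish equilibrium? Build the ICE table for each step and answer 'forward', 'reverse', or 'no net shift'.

Q₀ = 455 vs Keq = 810.2 ⇒ Q<K, forward
Step 1:
                   A          G          D          M
  I          0.01501     0.9925     0.4369      1.708
  C         -0.00587   -0.01761   -0.00587    0.01174
  E          0.00914     0.9749      0.431       1.72
  solve Keq expr → x = 0.00587; check Q = 810.2
Then add 0.2515 M of M.
Step 2:
                   A          G          D          M
  I          0.00914     0.9749      0.431      1.971
  C         0.002473    0.00742   0.002473  -0.004947
  E          0.01161     0.9823     0.4335      1.966
  solve Keq expr → x = -0.002473; check Q = 810.2

Direction: reverse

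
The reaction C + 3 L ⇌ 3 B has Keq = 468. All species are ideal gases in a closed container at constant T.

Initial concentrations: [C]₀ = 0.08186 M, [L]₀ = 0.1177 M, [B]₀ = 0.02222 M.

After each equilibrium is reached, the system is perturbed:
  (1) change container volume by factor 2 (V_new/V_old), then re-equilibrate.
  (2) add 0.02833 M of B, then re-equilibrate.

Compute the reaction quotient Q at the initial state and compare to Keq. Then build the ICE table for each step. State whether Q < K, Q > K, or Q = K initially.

Q₀ = 0.08219; Q < K (proceeds forward)

Q₀ = 0.08219 vs Keq = 468 ⇒ Q<K, forward
Step 1:
                   C          L          B
  I          0.08186     0.1177    0.02222
  C          -0.0274   -0.08221    0.08221
  E          0.05446    0.03549     0.1044
  solve Keq expr → x = 0.0274; check Q = 468
Then change container volume by factor 2 (V_new/V_old).
Step 2:
                   C          L          B
  I          0.02723    0.01774    0.05222
  C         0.001017    0.00305   -0.00305
  E          0.02824    0.02079    0.04917
  solve Keq expr → x = -0.001017; check Q = 468
Then add 0.02833 M of B.
Step 3:
                   C          L          B
  I          0.02824    0.02079     0.0775
  C         0.002607    0.00782   -0.00782
  E          0.03085    0.02861    0.06968
  solve Keq expr → x = -0.002607; check Q = 468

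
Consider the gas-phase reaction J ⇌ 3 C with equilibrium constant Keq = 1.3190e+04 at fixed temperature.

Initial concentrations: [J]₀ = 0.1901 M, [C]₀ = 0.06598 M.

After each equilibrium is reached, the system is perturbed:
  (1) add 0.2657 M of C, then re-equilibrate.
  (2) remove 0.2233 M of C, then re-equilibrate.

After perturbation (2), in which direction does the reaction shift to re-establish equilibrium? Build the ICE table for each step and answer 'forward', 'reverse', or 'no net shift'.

Q₀ = 0.001511 vs Keq = 1.3190e+04 ⇒ Q<K, forward
Step 1:
                  J         C
  Initial    0.1901   0.06598
  Change    -0.1901    0.5702
  Equil   1.9525e-05    0.6362
  solve Keq expr → x = 0.1901; check Q = 1.3190e+04
Then add 0.2657 M of C.
Step 2:
                  J         C
  Initial 1.9525e-05    0.9019
  Change  3.6079e-05 -1.0824e-04
  Equil   5.5604e-05    0.9018
  solve Keq expr → x = -3.6079e-05; check Q = 1.3190e+04
Then remove 0.2233 M of C.
Step 3:
                  J         C
  Initial 5.5604e-05    0.6785
  Change  -3.1911e-05 9.5734e-05
  Equil   2.3693e-05    0.6786
  solve Keq expr → x = 3.1911e-05; check Q = 1.3190e+04

Direction: forward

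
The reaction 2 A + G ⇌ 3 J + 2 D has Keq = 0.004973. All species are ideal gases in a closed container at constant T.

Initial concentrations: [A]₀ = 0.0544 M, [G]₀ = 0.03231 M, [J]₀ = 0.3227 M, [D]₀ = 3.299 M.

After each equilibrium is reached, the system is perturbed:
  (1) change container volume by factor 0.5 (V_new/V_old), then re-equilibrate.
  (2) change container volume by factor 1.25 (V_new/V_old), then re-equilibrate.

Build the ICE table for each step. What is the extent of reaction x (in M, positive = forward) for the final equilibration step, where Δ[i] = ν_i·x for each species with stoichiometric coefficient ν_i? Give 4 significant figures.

Q₀ = 3825 vs Keq = 0.004973 ⇒ Q>K, reverse
Step 1:
                   A          G          J          D
  Initial     0.0544    0.03231     0.3227      3.299
  Change       0.204      0.102     -0.306     -0.204
  Equil       0.2584     0.1343     0.0167      3.095
  solve Keq expr → x = -0.102; check Q = 0.004973
Then change container volume by factor 0.5 (V_new/V_old).
Step 2:
                   A          G          J          D
  Initial     0.5168     0.2686     0.0334       6.19
  Change    0.008012   0.004006   -0.01202  -0.008012
  Equil       0.5248     0.2726    0.02138      6.182
  solve Keq expr → x = -0.004006; check Q = 0.004973
Then change container volume by factor 1.25 (V_new/V_old).
Step 3:
                   A          G          J          D
  Initial     0.4199     0.2181     0.0171      4.946
  Change   -0.001771 -8.8530e-04   0.002656   0.001771
  Equil       0.4181     0.2172    0.01976      4.947
  solve Keq expr → x = 8.8530e-04; check Q = 0.004973

x = 8.8530e-04 M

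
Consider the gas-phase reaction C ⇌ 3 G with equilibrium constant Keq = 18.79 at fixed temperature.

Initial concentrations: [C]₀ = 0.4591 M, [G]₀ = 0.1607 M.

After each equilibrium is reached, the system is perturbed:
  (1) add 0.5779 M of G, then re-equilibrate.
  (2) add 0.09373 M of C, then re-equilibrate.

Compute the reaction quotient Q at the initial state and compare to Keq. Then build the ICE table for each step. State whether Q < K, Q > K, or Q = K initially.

Q₀ = 0.009039; Q < K (proceeds forward)

Q₀ = 0.009039 vs Keq = 18.79 ⇒ Q<K, forward
Step 1:
                    C           G
  init         0.4591      0.1607
  Δ           -0.3585       1.076
  eq           0.1006       1.236
  solve Keq expr → x = 0.3585; check Q = 18.79
Then add 0.5779 M of G.
Step 2:
                    C           G
  init         0.1006       1.814
  Δ           0.09253     -0.2776
  eq           0.1931       1.537
  solve Keq expr → x = -0.09253; check Q = 18.79
Then add 0.09373 M of C.
Step 3:
                    C           G
  init         0.2868       1.537
  Δ           -0.0421      0.1263
  eq           0.2447       1.663
  solve Keq expr → x = 0.0421; check Q = 18.79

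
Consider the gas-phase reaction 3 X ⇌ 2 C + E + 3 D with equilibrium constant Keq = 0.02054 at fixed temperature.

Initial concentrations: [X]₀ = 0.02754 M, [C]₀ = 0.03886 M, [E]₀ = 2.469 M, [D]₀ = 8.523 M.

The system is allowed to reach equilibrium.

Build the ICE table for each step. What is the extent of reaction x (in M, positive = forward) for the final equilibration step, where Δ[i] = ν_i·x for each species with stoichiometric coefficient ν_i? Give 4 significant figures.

Q₀ = 1.1051e+05 vs Keq = 0.02054 ⇒ Q>K, reverse
Step 1:
                  X         C         E         D
  init      0.02754   0.03886     2.469     8.523
  Δ         0.05815  -0.03877  -0.01938  -0.05815
  eq        0.08569 9.3265e-05      2.45     8.465
  solve Keq expr → x = -0.01938; check Q = 0.02054

x = -0.01938 M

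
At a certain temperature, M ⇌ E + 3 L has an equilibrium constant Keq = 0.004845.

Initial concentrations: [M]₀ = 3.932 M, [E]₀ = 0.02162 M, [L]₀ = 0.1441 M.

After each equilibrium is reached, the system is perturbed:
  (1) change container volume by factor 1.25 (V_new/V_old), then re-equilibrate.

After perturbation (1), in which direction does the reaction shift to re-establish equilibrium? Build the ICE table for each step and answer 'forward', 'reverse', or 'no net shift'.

Q₀ = 1.6453e-05 vs Keq = 0.004845 ⇒ Q<K, forward
Step 1:
                  M         E         L
  I           3.932   0.02162    0.1441
  C         -0.1207    0.1207    0.3621
  E           3.811    0.1423    0.5062
  solve Keq expr → x = 0.1207; check Q = 0.004845
Then change container volume by factor 1.25 (V_new/V_old).
Step 2:
                  M         E         L
  I           3.049    0.1139     0.405
  C        -0.02322   0.02322   0.06967
  E           3.026    0.1371    0.4747
  solve Keq expr → x = 0.02322; check Q = 0.004845

Direction: forward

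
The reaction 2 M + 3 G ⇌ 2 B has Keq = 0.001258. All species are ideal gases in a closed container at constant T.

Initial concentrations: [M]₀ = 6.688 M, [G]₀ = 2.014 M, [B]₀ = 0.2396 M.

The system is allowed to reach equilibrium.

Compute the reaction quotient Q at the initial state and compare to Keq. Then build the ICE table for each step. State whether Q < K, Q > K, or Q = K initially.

Q₀ = 1.5711e-04; Q < K (proceeds forward)

Q₀ = 1.5711e-04 vs Keq = 0.001258 ⇒ Q<K, forward
Step 1:
                   M          G          B
  Initial      6.688      2.014     0.2396
  Change      -0.244    -0.3659      0.244
  Equil        6.444      1.648     0.4836
  solve Keq expr → x = 0.122; check Q = 0.001258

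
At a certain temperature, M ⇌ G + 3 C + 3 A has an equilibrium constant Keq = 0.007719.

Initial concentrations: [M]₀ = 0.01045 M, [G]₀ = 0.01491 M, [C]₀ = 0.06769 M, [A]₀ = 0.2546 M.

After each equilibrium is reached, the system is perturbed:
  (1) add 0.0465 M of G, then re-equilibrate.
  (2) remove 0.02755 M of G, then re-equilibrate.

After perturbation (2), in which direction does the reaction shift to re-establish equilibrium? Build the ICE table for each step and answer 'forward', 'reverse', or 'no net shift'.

Direction: forward

Q₀ = 7.3031e-06 vs Keq = 0.007719 ⇒ Q<K, forward
Step 1:
                  M         G         C         A
  Initial   0.01045   0.01491   0.06769    0.2546
  Change   -0.01038   0.01038   0.03113   0.03113
  Equil   7.3740e-05   0.02529   0.09882    0.2857
  solve Keq expr → x = 0.01038; check Q = 0.007719
Then add 0.0465 M of G.
Step 2:
                  M         G         C         A
  Initial 7.3740e-05   0.07179   0.09882    0.2857
  Change  1.3186e-04 -1.3186e-04 -3.9559e-04 -3.9559e-04
  Equil   2.0560e-04   0.07165   0.09842    0.2853
  solve Keq expr → x = -1.3186e-04; check Q = 0.007719
Then remove 0.02755 M of G.
Step 3:
                  M         G         C         A
  Initial 2.0560e-04    0.0441   0.09842    0.2853
  Change  -7.7614e-05 7.7614e-05 2.3284e-04 2.3284e-04
  Equil   1.2799e-04   0.04418   0.09866    0.2856
  solve Keq expr → x = 7.7614e-05; check Q = 0.007719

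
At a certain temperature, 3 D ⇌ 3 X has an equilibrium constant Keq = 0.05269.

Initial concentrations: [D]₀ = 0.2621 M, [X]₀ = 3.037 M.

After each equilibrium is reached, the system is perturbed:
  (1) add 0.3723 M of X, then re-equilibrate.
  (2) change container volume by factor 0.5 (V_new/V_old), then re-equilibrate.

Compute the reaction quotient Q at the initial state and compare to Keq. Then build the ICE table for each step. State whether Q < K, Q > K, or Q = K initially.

Q₀ = 1556 vs Keq = 0.05269 ⇒ Q>K, reverse
Step 1:
                  D         X
  I          0.2621     3.037
  C           2.137    -2.137
  E             2.4    0.8996
  solve Keq expr → x = -0.7125; check Q = 0.05269
Then add 0.3723 M of X.
Step 2:
                  D         X
  I             2.4     1.272
  C          0.2708   -0.2708
  E            2.67     1.001
  solve Keq expr → x = -0.09026; check Q = 0.05269
Then change container volume by factor 0.5 (V_new/V_old).
Step 3:
                  D         X
  I           5.341     2.002
  C               0         0
  E           5.341     2.002
  solve Keq expr → x = 0; check Q = 0.05269

Q₀ = 1556; Q > K (proceeds reverse)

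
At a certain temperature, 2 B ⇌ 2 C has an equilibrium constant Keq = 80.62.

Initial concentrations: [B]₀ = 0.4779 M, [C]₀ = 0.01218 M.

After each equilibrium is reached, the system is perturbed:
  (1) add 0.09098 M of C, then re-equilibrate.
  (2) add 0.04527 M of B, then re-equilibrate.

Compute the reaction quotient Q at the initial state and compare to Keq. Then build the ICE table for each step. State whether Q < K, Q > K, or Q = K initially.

Q₀ = 6.4956e-04; Q < K (proceeds forward)

Q₀ = 6.4956e-04 vs Keq = 80.62 ⇒ Q<K, forward
Step 1:
                  B         C
  Initial    0.4779   0.01218
  Change    -0.4288    0.4288
  Equil     0.04911     0.441
  solve Keq expr → x = 0.2144; check Q = 80.62
Then add 0.09098 M of C.
Step 2:
                  B         C
  Initial   0.04911    0.5319
  Change   0.009117 -0.009117
  Equil     0.05823    0.5228
  solve Keq expr → x = -0.004559; check Q = 80.62
Then add 0.04527 M of B.
Step 3:
                  B         C
  Initial    0.1035    0.5228
  Change   -0.04073   0.04073
  Equil     0.06277    0.5636
  solve Keq expr → x = 0.02037; check Q = 80.62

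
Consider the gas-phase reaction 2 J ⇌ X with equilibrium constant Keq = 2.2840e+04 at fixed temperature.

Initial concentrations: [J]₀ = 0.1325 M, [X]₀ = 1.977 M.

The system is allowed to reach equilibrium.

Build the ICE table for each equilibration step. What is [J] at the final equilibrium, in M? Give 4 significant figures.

[J]_eq = 0.009447 M

Q₀ = 112.6 vs Keq = 2.2840e+04 ⇒ Q<K, forward
Step 1:
                    J           X
  Initial      0.1325       1.977
  Change      -0.1231     0.06153
  Equil      0.009447       2.039
  solve Keq expr → x = 0.06153; check Q = 2.2840e+04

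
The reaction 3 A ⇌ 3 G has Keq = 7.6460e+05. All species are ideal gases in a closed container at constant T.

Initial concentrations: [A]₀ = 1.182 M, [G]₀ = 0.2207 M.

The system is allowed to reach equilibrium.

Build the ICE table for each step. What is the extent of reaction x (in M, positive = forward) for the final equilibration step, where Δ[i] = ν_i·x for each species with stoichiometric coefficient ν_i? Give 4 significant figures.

x = 0.3889 M

Q₀ = 0.00651 vs Keq = 7.6460e+05 ⇒ Q<K, forward
Step 1:
                   A          G
  init         1.182     0.2207
  Δ           -1.167      1.167
  eq         0.01517      1.388
  solve Keq expr → x = 0.3889; check Q = 7.6460e+05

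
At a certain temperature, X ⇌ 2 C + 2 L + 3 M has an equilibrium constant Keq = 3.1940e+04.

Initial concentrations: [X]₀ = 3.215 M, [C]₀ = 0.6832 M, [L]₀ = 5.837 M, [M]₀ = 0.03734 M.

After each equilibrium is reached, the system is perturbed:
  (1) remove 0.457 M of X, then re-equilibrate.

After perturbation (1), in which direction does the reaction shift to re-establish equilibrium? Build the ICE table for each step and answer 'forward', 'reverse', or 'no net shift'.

Q₀ = 2.5752e-04 vs Keq = 3.1940e+04 ⇒ Q<K, forward
Step 1:
                    X           C           L           M
  Initial       3.215      0.6832       5.837     0.03734
  Change        -1.36        2.72        2.72       4.081
  Equil         1.855       3.404       8.557       4.118
  solve Keq expr → x = 1.36; check Q = 3.1940e+04
Then remove 0.457 M of X.
Step 2:
                    X           C           L           M
  Initial       1.398       3.404       8.557       4.118
  Change      0.06144     -0.1229     -0.1229     -0.1843
  Equil         1.459       3.281       8.435       3.934
  solve Keq expr → x = -0.06144; check Q = 3.1940e+04

Direction: reverse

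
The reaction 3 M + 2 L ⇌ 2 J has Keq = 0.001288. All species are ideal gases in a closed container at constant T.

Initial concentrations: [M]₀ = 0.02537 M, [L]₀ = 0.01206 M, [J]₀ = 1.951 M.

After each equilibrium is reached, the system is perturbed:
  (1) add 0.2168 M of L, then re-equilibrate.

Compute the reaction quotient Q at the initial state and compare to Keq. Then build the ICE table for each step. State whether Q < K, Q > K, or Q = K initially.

Q₀ = 1.6027e+09; Q > K (proceeds reverse)

Q₀ = 1.6027e+09 vs Keq = 0.001288 ⇒ Q>K, reverse
Step 1:
                  M         L         J
  Initial   0.02537   0.01206     1.951
  Change      2.547     1.698    -1.698
  Equil       2.572      1.71    0.2531
  solve Keq expr → x = -0.8489; check Q = 0.001288
Then add 0.2168 M of L.
Step 2:
                  M         L         J
  Initial     2.572     1.927    0.2531
  Change   -0.03454  -0.02303   0.02303
  Equil       2.538     1.904    0.2762
  solve Keq expr → x = 0.01151; check Q = 0.001288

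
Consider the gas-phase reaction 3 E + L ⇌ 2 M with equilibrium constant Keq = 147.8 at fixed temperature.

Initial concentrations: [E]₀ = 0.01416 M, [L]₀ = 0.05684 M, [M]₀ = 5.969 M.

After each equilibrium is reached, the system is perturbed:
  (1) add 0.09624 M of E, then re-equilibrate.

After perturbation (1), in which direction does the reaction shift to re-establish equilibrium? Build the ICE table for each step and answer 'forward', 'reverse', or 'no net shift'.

Direction: forward

Q₀ = 2.2078e+08 vs Keq = 147.8 ⇒ Q>K, reverse
Step 1:
                   E          L          M
  I          0.01416    0.05684      5.969
  C           0.8277     0.2759    -0.5518
  E           0.8419     0.3327      5.417
  solve Keq expr → x = -0.2759; check Q = 147.8
Then add 0.09624 M of E.
Step 2:
                   E          L          M
  I           0.9381     0.3327      5.417
  C         -0.07046   -0.02349    0.04698
  E           0.8677     0.3093      5.464
  solve Keq expr → x = 0.02349; check Q = 147.8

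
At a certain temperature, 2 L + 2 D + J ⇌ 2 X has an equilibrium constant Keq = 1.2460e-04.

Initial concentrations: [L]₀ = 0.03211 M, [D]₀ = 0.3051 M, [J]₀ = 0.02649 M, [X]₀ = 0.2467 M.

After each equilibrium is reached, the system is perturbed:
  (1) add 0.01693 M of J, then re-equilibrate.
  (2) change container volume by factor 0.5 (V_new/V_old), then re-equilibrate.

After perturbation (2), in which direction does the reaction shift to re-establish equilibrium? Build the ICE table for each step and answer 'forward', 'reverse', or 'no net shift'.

Q₀ = 2.3938e+04 vs Keq = 1.2460e-04 ⇒ Q>K, reverse
Step 1:
                    L           D           J           X
  Initial     0.03211      0.3051     0.02649      0.2467
  Change        0.246       0.246       0.123      -0.246
  Equil        0.2781      0.5511      0.1495  6.6165e-04
  solve Keq expr → x = -0.123; check Q = 1.2460e-04
Then add 0.01693 M of J.
Step 2:
                    L           D           J           X
  Initial      0.2781      0.5511      0.1664  6.6165e-04
  Change  -3.6282e-05 -3.6282e-05 -1.8141e-05  3.6282e-05
  Equil        0.2781      0.5511      0.1664  6.9794e-04
  solve Keq expr → x = 1.8141e-05; check Q = 1.2460e-04
Then change container volume by factor 0.5 (V_new/V_old).
Step 3:
                    L           D           J           X
  Initial      0.5562       1.102      0.3328    0.001396
  Change    -0.002518   -0.002518   -0.001259    0.002518
  Equil        0.5537         1.1      0.3316    0.003914
  solve Keq expr → x = 0.001259; check Q = 1.2460e-04

Direction: forward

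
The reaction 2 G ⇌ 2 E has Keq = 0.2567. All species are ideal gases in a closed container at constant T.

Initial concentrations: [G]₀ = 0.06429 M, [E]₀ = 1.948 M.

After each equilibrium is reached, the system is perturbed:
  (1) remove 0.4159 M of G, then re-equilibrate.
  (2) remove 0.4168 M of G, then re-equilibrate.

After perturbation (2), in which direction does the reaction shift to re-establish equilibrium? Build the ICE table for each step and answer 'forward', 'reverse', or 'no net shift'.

Direction: reverse

Q₀ = 918.1 vs Keq = 0.2567 ⇒ Q>K, reverse
Step 1:
                   G          E
  init       0.06429      1.948
  Δ            1.271     -1.271
  eq           1.336     0.6767
  solve Keq expr → x = -0.6357; check Q = 0.2567
Then remove 0.4159 M of G.
Step 2:
                   G          E
  init        0.9197     0.6767
  Δ           0.1399    -0.1399
  eq            1.06     0.5368
  solve Keq expr → x = -0.06993; check Q = 0.2567
Then remove 0.4168 M of G.
Step 3:
                   G          E
  init        0.6428     0.5368
  Δ           0.1402    -0.1402
  eq          0.7829     0.3967
  solve Keq expr → x = -0.07008; check Q = 0.2567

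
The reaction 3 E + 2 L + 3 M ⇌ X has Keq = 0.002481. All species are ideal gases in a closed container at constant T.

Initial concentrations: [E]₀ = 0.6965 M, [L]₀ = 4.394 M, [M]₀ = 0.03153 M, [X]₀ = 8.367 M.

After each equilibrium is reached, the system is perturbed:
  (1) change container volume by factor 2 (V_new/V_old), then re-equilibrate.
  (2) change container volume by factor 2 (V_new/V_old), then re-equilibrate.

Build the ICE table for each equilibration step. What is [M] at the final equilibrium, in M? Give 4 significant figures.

Q₀ = 4.0918e+04 vs Keq = 0.002481 ⇒ Q>K, reverse
Step 1:
                    E           L           M           X
  I            0.6965       4.394     0.03153       8.367
  C             1.815        1.21       1.815     -0.6049
  E             2.511       5.604       1.846       7.762
  solve Keq expr → x = -0.6049; check Q = 0.002481
Then change container volume by factor 2 (V_new/V_old).
Step 2:
                    E           L           M           X
  I             1.256       2.802      0.9231       3.881
  C             1.114      0.7429       1.114     -0.3715
  E              2.37       3.545       2.037        3.51
  solve Keq expr → x = -0.3715; check Q = 0.002481
Then change container volume by factor 2 (V_new/V_old).
Step 3:
                    E           L           M           X
  I             1.185       1.772       1.019       1.755
  C             1.032      0.6879       1.032      -0.344
  E             2.217        2.46       2.051       1.411
  solve Keq expr → x = -0.344; check Q = 0.002481

[M]_eq = 2.051 M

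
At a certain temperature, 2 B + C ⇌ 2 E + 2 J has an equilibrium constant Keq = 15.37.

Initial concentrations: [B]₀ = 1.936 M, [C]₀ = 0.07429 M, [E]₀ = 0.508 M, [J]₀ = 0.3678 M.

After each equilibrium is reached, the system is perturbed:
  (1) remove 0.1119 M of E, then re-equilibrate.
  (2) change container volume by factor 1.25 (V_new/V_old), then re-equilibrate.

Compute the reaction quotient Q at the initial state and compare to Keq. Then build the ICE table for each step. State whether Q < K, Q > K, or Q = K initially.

Q₀ = 0.1254; Q < K (proceeds forward)

Q₀ = 0.1254 vs Keq = 15.37 ⇒ Q<K, forward
Step 1:
                  B         C         E         J
  Initial     1.936   0.07429     0.508    0.3678
  Change    -0.1441  -0.07203    0.1441    0.1441
  Equil       1.792  0.002257    0.6521    0.5119
  solve Keq expr → x = 0.07203; check Q = 15.37
Then remove 0.1119 M of E.
Step 2:
                  B         C         E         J
  Initial     1.792  0.002257    0.5402    0.5119
  Change  -0.001379 -6.8951e-04  0.001379  0.001379
  Equil       1.791  0.001568    0.5415    0.5132
  solve Keq expr → x = 6.8951e-04; check Q = 15.37
Then change container volume by factor 1.25 (V_new/V_old).
Step 3:
                  B         C         E         J
  Initial     1.432  0.001254    0.4332    0.4106
  Change  -4.9092e-04 -2.4546e-04 4.9092e-04 4.9092e-04
  Equil       1.432  0.001009    0.4337    0.4111
  solve Keq expr → x = 2.4546e-04; check Q = 15.37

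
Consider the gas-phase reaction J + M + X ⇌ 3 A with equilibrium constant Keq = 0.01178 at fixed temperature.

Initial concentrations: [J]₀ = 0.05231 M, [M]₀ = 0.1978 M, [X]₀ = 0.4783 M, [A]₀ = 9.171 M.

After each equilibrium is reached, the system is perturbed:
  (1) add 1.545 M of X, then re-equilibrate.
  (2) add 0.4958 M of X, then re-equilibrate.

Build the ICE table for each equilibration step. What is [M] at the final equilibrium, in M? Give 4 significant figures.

Q₀ = 1.5586e+05 vs Keq = 0.01178 ⇒ Q>K, reverse
Step 1:
                   J          M          X          A
  I          0.05231     0.1978     0.4783      9.171
  C            2.825      2.825      2.825     -8.474
  E            2.877      3.023      3.303     0.6968
  solve Keq expr → x = -2.825; check Q = 0.01178
Then add 1.545 M of X.
Step 2:
                   J          M          X          A
  I            2.877      3.023      4.848     0.6968
  C          -0.0294    -0.0294    -0.0294    0.08821
  E            2.848      2.993      4.819      0.785
  solve Keq expr → x = 0.0294; check Q = 0.01178
Then add 0.4958 M of X.
Step 3:
                   J          M          X          A
  I            2.848      2.993      5.314      0.785
  C         -0.00805   -0.00805   -0.00805    0.02415
  E             2.84      2.985      5.306     0.8092
  solve Keq expr → x = 0.00805; check Q = 0.01178

[M]_eq = 2.985 M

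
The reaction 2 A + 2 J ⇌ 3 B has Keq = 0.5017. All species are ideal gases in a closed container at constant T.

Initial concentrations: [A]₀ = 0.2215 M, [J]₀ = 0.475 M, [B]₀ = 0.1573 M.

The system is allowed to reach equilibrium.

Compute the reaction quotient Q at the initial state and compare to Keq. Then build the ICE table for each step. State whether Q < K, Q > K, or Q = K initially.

Q₀ = 0.3516 vs Keq = 0.5017 ⇒ Q<K, forward
Step 1:
                    A           J           B
  init         0.2215       0.475      0.1573
  Δ         -0.008682   -0.008682     0.01302
  eq           0.2128      0.4663      0.1703
  solve Keq expr → x = 0.004341; check Q = 0.5017

Q₀ = 0.3516; Q < K (proceeds forward)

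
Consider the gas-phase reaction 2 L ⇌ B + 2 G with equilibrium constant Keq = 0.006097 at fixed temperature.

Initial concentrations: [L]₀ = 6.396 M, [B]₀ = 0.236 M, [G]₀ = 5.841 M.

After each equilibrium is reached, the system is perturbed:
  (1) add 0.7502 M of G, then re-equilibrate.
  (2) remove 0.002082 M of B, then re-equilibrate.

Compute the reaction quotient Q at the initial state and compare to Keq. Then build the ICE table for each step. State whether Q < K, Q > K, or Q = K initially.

Q₀ = 0.1968 vs Keq = 0.006097 ⇒ Q>K, reverse
Step 1:
                    L           B           G
  I             6.396       0.236       5.841
  C            0.4523     -0.2262     -0.4523
  E             6.848    0.009847       5.389
  solve Keq expr → x = -0.2262; check Q = 0.006097
Then add 0.7502 M of G.
Step 2:
                    L           B           G
  I             6.848    0.009847       6.139
  C          0.004477   -0.002239   -0.004477
  E             6.853    0.007609       6.134
  solve Keq expr → x = -0.002239; check Q = 0.006097
Then remove 0.002082 M of B.
Step 3:
                    L           B           G
  I             6.853    0.005527       6.134
  C         -0.004125    0.002063    0.004125
  E             6.849    0.007589       6.139
  solve Keq expr → x = 0.002063; check Q = 0.006097

Q₀ = 0.1968; Q > K (proceeds reverse)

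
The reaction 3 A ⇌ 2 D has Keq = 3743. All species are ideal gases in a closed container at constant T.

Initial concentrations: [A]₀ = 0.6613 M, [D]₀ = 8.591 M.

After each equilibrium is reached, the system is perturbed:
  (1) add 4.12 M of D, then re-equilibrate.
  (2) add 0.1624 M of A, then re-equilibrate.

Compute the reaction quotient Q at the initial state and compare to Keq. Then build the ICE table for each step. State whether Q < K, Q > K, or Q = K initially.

Q₀ = 255.2; Q < K (proceeds forward)

Q₀ = 255.2 vs Keq = 3743 ⇒ Q<K, forward
Step 1:
                  A         D
  I          0.6613     8.591
  C         -0.3858    0.2572
  E          0.2755     8.848
  solve Keq expr → x = 0.1286; check Q = 3743
Then add 4.12 M of D.
Step 2:
                  A         D
  I          0.2755     12.97
  C         0.07902  -0.05268
  E          0.3545     12.92
  solve Keq expr → x = -0.02634; check Q = 3743
Then add 0.1624 M of A.
Step 3:
                  A         D
  I          0.5169     12.92
  C         -0.1604     0.107
  E          0.3565     13.02
  solve Keq expr → x = 0.05348; check Q = 3743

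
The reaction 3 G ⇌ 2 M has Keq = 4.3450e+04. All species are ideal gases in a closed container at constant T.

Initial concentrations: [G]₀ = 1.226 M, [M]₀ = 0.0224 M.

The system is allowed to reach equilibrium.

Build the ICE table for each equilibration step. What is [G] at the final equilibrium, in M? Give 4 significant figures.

[G]_eq = 0.02498 M

Q₀ = 2.7229e-04 vs Keq = 4.3450e+04 ⇒ Q<K, forward
Step 1:
                    G           M
  I             1.226      0.0224
  C            -1.201      0.8007
  E           0.02498      0.8231
  solve Keq expr → x = 0.4003; check Q = 4.3450e+04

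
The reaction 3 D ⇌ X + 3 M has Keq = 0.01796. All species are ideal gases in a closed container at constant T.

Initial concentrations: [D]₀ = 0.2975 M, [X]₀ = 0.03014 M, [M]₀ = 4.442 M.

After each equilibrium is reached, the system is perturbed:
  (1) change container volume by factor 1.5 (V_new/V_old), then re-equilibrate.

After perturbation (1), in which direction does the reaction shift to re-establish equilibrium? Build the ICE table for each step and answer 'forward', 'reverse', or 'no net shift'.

Q₀ = 100.3 vs Keq = 0.01796 ⇒ Q>K, reverse
Step 1:
                    D           X           M
  Initial      0.2975     0.03014       4.442
  Change      0.09038    -0.03013    -0.09038
  Equil        0.3879  1.2719e-05       4.352
  solve Keq expr → x = -0.03013; check Q = 0.01796
Then change container volume by factor 1.5 (V_new/V_old).
Step 2:
                    D           X           M
  Initial      0.2586  8.4793e-06       2.901
  Change  -1.2713e-05  4.2376e-06  1.2713e-05
  Equil        0.2586  1.2717e-05       2.901
  solve Keq expr → x = 4.2376e-06; check Q = 0.01796

Direction: forward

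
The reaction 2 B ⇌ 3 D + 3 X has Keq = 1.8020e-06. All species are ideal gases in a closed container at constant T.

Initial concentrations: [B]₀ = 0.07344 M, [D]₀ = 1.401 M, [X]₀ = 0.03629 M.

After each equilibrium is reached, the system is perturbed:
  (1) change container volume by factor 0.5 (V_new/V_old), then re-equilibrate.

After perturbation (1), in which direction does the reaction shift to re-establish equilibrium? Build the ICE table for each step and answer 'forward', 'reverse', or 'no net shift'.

Direction: reverse

Q₀ = 0.02437 vs Keq = 1.8020e-06 ⇒ Q>K, reverse
Step 1:
                   B          D          X
  I          0.07344      1.401    0.03629
  C          0.02295   -0.03442   -0.03442
  E          0.09639      1.367   0.001872
  solve Keq expr → x = -0.01147; check Q = 1.8020e-06
Then change container volume by factor 0.5 (V_new/V_old).
Step 2:
                   B          D          X
  I           0.1928      2.733   0.003744
  C         0.001499  -0.002249  -0.002249
  E           0.1943      2.731   0.001495
  solve Keq expr → x = -7.4973e-04; check Q = 1.8020e-06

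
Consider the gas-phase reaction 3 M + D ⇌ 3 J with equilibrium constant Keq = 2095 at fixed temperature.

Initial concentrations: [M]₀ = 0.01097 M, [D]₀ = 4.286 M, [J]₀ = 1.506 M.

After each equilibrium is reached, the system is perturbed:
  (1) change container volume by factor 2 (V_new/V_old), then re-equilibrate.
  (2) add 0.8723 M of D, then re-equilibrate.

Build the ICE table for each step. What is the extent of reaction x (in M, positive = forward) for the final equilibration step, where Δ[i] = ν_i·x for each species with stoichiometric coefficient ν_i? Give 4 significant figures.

Q₀ = 6.0367e+05 vs Keq = 2095 ⇒ Q>K, reverse
Step 1:
                    M           D           J
  Initial     0.01097       4.286       1.506
  Change      0.05856     0.01952    -0.05856
  Equil       0.06953       4.306       1.447
  solve Keq expr → x = -0.01952; check Q = 2095
Then change container volume by factor 2 (V_new/V_old).
Step 2:
                    M           D           J
  Initial     0.03477       2.153      0.7237
  Change     0.008503    0.002834   -0.008503
  Equil       0.04327       2.156      0.7152
  solve Keq expr → x = -0.002834; check Q = 2095
Then add 0.8723 M of D.
Step 3:
                    M           D           J
  Initial     0.04327       3.028      0.7152
  Change     -0.00439   -0.001463     0.00439
  Equil       0.03888       3.026      0.7196
  solve Keq expr → x = 0.001463; check Q = 2095

x = 0.001463 M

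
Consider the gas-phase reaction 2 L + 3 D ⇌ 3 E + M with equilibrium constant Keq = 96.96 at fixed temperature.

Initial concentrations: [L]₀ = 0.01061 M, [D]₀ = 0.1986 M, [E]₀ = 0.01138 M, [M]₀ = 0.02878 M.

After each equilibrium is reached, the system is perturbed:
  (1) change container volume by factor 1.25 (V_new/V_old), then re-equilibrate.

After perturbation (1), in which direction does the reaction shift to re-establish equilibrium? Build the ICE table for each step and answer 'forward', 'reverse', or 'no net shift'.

Direction: reverse

Q₀ = 0.0481 vs Keq = 96.96 ⇒ Q<K, forward
Step 1:
                  L         D         E         M
  init      0.01061    0.1986   0.01138   0.02878
  Δ       -0.009632  -0.01445   0.01445  0.004816
  eq      9.7776e-04    0.1842   0.02583    0.0336
  solve Keq expr → x = 0.004816; check Q = 96.96
Then change container volume by factor 1.25 (V_new/V_old).
Step 2:
                  L         D         E         M
  init    7.8220e-04    0.1473   0.02066   0.02688
  Δ       8.2703e-05 1.2405e-04 -1.2405e-04 -4.1352e-05
  eq      8.6491e-04    0.1474   0.02054   0.02684
  solve Keq expr → x = -4.1352e-05; check Q = 96.96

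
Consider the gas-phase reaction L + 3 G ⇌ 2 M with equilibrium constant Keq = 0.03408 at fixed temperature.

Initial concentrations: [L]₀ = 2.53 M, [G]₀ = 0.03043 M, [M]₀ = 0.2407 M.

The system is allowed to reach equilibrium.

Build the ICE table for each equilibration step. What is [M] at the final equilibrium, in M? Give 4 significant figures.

Q₀ = 812.7 vs Keq = 0.03408 ⇒ Q>K, reverse
Step 1:
                    L           G           M
  init           2.53     0.03043      0.2407
  Δ           0.09417      0.2825     -0.1883
  eq            2.624      0.3129     0.05235
  solve Keq expr → x = -0.09417; check Q = 0.03408

[M]_eq = 0.05235 M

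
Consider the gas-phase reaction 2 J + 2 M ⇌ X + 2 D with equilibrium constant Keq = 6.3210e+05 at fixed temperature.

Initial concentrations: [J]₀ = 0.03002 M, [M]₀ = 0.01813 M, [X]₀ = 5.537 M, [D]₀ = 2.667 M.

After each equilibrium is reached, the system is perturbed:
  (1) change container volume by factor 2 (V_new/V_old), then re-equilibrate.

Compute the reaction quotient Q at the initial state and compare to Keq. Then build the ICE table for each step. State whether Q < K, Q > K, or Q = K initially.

Q₀ = 1.3295e+08; Q > K (proceeds reverse)

Q₀ = 1.3295e+08 vs Keq = 6.3210e+05 ⇒ Q>K, reverse
Step 1:
                   J          M          X          D
  I          0.03002    0.01813      5.537      2.667
  C          0.06378    0.06378   -0.03189   -0.06378
  E           0.0938    0.08191      5.505      2.603
  solve Keq expr → x = -0.03189; check Q = 6.3210e+05
Then change container volume by factor 2 (V_new/V_old).
Step 2:
                   J          M          X          D
  I           0.0469    0.04095      2.753      1.302
  C         0.008095   0.008095  -0.004047  -0.008095
  E          0.05499    0.04905      2.749      1.294
  solve Keq expr → x = -0.004047; check Q = 6.3210e+05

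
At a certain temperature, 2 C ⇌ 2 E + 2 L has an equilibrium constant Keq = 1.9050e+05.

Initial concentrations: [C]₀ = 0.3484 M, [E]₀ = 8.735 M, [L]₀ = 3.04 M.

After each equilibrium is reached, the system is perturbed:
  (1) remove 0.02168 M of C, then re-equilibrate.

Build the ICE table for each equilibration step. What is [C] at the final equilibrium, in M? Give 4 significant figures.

Q₀ = 5809 vs Keq = 1.9050e+05 ⇒ Q<K, forward
Step 1:
                  C         E         L
  init       0.3484     8.735      3.04
  Δ         -0.2798    0.2798    0.2798
  eq        0.06857     9.015      3.32
  solve Keq expr → x = 0.1399; check Q = 1.9050e+05
Then remove 0.02168 M of C.
Step 2:
                  C         E         L
  init      0.04689     9.015      3.32
  Δ         0.02109  -0.02109  -0.02109
  eq        0.06797     8.994     3.299
  solve Keq expr → x = -0.01054; check Q = 1.9050e+05

[C]_eq = 0.06797 M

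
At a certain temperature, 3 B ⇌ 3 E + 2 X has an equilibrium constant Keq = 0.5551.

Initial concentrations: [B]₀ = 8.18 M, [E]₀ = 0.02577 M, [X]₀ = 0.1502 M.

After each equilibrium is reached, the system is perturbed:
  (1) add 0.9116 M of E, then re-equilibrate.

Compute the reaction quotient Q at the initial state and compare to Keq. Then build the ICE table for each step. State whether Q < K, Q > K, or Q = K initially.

Q₀ = 7.0538e-10 vs Keq = 0.5551 ⇒ Q<K, forward
Step 1:
                   B          E          X
  Initial       8.18    0.02577     0.1502
  Change      -2.774      2.774      1.849
  Equil        5.406        2.8      1.999
  solve Keq expr → x = 0.9246; check Q = 0.5551
Then add 0.9116 M of E.
Step 2:
                   B          E          X
  Initial      5.406      3.711      1.999
  Change      0.4014    -0.4014    -0.2676
  Equil        5.808       3.31      1.732
  solve Keq expr → x = -0.1338; check Q = 0.5551

Q₀ = 7.0538e-10; Q < K (proceeds forward)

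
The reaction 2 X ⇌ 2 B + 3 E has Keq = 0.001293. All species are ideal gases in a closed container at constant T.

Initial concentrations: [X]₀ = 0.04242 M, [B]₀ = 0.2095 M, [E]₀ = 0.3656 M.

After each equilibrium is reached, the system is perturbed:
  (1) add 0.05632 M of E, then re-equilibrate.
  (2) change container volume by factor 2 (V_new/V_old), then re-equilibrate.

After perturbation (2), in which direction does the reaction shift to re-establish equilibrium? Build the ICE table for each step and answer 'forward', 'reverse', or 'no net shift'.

Direction: forward

Q₀ = 1.192 vs Keq = 0.001293 ⇒ Q>K, reverse
Step 1:
                    X           B           E
  init        0.04242      0.2095      0.3656
  Δ            0.1267     -0.1267     -0.1901
  eq           0.1692     0.08275      0.1755
  solve Keq expr → x = -0.06337; check Q = 0.001293
Then add 0.05632 M of E.
Step 2:
                    X           B           E
  init         0.1692     0.08275      0.2318
  Δ           0.01433    -0.01433     -0.0215
  eq           0.1835     0.06842      0.2103
  solve Keq expr → x = -0.007166; check Q = 0.001293
Then change container volume by factor 2 (V_new/V_old).
Step 3:
                    X           B           E
  init        0.09175     0.03421      0.1051
  Δ          -0.01913     0.01913     0.02869
  eq          0.07262     0.05334      0.1338
  solve Keq expr → x = 0.009563; check Q = 0.001293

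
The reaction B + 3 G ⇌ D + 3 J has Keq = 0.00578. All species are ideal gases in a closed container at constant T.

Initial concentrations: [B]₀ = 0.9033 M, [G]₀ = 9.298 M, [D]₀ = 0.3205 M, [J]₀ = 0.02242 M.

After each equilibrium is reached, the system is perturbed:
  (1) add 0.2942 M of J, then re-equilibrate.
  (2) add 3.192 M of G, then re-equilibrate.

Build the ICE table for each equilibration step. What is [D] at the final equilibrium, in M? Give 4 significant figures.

Q₀ = 4.9743e-09 vs Keq = 0.00578 ⇒ Q<K, forward
Step 1:
                   B          G          D          J
  Initial     0.9033      9.298     0.3205    0.02242
  Change     -0.4136     -1.241     0.4136      1.241
  Equil       0.4897      8.057     0.7341      1.263
  solve Keq expr → x = 0.4136; check Q = 0.00578
Then add 0.2942 M of J.
Step 2:
                   B          G          D          J
  Initial     0.4897      8.057     0.7341      1.558
  Change     0.05931     0.1779   -0.05931    -0.1779
  Equil        0.549      8.235     0.6748       1.38
  solve Keq expr → x = -0.05931; check Q = 0.00578
Then add 3.192 M of G.
Step 3:
                   B          G          D          J
  Initial      0.549      11.43     0.6748       1.38
  Change    -0.09726    -0.2918    0.09726     0.2918
  Equil       0.4517      11.14     0.7721      1.671
  solve Keq expr → x = 0.09726; check Q = 0.00578

[D]_eq = 0.7721 M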